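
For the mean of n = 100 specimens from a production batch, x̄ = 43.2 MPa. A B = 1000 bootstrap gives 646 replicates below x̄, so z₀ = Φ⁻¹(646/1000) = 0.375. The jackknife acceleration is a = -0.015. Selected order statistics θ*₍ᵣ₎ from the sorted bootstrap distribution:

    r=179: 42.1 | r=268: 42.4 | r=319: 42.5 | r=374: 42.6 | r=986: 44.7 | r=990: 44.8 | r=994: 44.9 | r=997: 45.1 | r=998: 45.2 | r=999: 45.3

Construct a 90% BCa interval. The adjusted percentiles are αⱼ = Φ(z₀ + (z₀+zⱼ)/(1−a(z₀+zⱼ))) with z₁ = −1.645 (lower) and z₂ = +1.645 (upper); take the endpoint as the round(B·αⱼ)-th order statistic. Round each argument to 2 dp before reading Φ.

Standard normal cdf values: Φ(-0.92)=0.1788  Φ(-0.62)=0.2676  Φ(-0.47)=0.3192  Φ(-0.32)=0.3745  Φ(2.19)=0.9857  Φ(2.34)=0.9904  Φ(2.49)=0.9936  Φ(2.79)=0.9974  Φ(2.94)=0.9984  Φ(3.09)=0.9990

Lower: z₀ + z₁ = 0.375 + (-1.645) = -1.270; 1 − a(z₀+z₁) = 1 − (-0.015)(-1.270) = 0.9809; argument = 0.375 + (-1.270)/0.9809 = -0.9197 → -0.92.
α₁ = Φ(-0.92) = 0.1788; rank = round(1000 × 0.1788) = 179; θ*₍179₎ = 42.1.
Upper: z₀ + z₂ = 2.020; 1 − a(z₀+z₂) = 1.0303; argument = 2.3356 → 2.34; α₂ = 0.9904; rank = 990; θ*₍990₎ = 44.8.

(42.1, 44.8)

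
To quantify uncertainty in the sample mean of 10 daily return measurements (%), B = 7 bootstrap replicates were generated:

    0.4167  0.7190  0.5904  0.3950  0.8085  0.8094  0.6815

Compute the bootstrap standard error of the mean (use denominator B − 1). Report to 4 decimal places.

SE* = 0.1717

Bootstrap SE is the standard deviation of the 7 replicate means.
Mean of replicates: (0.4167 + 0.7190 + 0.5904 + 0.3950 + 0.8085 + 0.8094 + 0.6815) / 7 = 4.42050 / 7 = 0.63150
Sum of squared deviations: (−0.21480)² + (+0.08750)² + (−0.04110)² + (−0.23650)² + (+0.17700)² + (+0.17790)² + (+0.05000)² = 0.17689
Variance = 0.17689 / 6 = 0.02948
SE* = √0.02948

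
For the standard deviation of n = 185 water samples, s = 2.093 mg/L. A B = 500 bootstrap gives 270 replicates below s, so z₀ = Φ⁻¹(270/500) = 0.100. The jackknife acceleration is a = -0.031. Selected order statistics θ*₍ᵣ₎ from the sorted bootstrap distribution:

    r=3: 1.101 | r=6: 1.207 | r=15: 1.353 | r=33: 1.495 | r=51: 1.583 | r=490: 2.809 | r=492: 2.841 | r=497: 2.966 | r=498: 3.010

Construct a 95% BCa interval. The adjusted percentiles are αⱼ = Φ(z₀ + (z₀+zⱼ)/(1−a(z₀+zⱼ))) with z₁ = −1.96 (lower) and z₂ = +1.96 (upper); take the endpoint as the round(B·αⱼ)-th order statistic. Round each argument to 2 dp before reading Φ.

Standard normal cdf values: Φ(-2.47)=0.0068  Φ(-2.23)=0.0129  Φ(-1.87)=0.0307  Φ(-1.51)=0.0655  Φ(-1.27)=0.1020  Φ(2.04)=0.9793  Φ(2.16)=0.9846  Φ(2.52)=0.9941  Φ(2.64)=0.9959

(1.353, 2.809)

Lower: z₀ + z₁ = 0.100 + (-1.960) = -1.860; 1 − a(z₀+z₁) = 1 − (-0.031)(-1.860) = 0.9423; argument = 0.100 + (-1.860)/0.9423 = -1.8738 → -1.87.
α₁ = Φ(-1.87) = 0.0307; rank = round(500 × 0.0307) = 15; θ*₍15₎ = 1.353.
Upper: z₀ + z₂ = 2.060; 1 − a(z₀+z₂) = 1.0639; argument = 2.0363 → 2.04; α₂ = 0.9793; rank = 490; θ*₍490₎ = 2.809.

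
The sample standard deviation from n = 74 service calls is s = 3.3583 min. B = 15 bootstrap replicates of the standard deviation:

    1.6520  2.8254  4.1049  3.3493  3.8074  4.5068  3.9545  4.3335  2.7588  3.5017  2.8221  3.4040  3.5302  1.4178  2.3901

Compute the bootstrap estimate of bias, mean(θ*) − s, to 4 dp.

mean(θ*) = (1.6520 + 2.8254 + 4.1049 + 3.3493 + 3.8074 + 4.5068 + 3.9545 + 4.3335 + 2.7588 + 3.5017 + 2.8221 + 3.4040 + 3.5302 + 1.4178 + 2.3901) / 15 = 3.22390
bias = 3.22390 − 3.3583

bias = −0.1344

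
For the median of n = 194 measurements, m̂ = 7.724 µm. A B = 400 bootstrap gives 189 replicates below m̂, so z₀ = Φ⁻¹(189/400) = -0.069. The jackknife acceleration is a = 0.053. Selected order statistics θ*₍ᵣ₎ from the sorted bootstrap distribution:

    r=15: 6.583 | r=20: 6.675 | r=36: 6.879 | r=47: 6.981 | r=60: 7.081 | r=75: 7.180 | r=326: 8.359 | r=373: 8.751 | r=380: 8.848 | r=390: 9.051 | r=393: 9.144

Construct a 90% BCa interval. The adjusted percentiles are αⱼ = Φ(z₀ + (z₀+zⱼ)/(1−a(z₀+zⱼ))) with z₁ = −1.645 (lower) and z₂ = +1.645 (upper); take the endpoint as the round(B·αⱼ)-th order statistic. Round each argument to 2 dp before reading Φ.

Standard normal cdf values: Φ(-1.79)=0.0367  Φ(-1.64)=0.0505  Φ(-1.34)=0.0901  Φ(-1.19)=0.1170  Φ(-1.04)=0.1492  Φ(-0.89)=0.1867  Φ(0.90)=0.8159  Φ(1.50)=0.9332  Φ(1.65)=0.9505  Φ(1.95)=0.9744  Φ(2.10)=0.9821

Lower: z₀ + z₁ = -0.069 + (-1.645) = -1.714; 1 − a(z₀+z₁) = 1 − (0.053)(-1.714) = 1.0908; argument = -0.069 + (-1.714)/1.0908 = -1.6403 → -1.64.
α₁ = Φ(-1.64) = 0.0505; rank = round(400 × 0.0505) = 20; θ*₍20₎ = 6.675.
Upper: z₀ + z₂ = 1.576; 1 − a(z₀+z₂) = 0.9165; argument = 1.6506 → 1.65; α₂ = 0.9505; rank = 380; θ*₍380₎ = 8.848.

(6.675, 8.848)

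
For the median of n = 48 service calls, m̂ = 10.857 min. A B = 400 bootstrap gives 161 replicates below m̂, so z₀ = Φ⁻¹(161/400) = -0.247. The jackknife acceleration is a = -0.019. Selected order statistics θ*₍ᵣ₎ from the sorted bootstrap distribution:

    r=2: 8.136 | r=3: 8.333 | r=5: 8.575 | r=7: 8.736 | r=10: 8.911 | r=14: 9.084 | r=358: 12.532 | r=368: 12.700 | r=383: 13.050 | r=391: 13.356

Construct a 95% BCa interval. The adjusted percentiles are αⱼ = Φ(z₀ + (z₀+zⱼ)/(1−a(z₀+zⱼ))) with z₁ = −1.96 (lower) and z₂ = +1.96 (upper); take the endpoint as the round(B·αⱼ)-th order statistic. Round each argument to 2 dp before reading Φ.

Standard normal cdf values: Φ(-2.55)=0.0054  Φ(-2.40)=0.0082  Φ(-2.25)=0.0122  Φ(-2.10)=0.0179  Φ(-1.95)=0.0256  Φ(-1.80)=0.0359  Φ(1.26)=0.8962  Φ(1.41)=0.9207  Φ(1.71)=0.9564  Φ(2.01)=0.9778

(8.136, 12.700)

Lower: z₀ + z₁ = -0.247 + (-1.960) = -2.207; 1 − a(z₀+z₁) = 1 − (-0.019)(-2.207) = 0.9581; argument = -0.247 + (-2.207)/0.9581 = -2.5506 → -2.55.
α₁ = Φ(-2.55) = 0.0054; rank = round(400 × 0.0054) = 2; θ*₍2₎ = 8.136.
Upper: z₀ + z₂ = 1.713; 1 − a(z₀+z₂) = 1.0325; argument = 1.4120 → 1.41; α₂ = 0.9207; rank = 368; θ*₍368₎ = 12.700.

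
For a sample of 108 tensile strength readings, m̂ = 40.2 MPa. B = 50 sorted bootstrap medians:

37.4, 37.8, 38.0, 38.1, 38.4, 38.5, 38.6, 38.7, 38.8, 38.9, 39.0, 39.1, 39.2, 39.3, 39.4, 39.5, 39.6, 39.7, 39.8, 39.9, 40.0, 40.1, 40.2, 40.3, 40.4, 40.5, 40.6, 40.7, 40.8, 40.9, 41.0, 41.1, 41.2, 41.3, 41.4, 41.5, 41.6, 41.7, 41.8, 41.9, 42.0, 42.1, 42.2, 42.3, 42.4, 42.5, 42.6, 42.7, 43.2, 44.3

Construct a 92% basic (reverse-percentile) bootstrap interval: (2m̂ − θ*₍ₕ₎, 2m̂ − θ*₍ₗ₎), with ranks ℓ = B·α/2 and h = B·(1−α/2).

(37.7, 42.6)

Percentile endpoints at ranks 2 and 48: θ*₍2₎ = 37.8, θ*₍48₎ = 42.7.
Basic interval reflects these around m̂:
  lower = 2 × 40.2 − 42.7 = 37.7
  upper = 2 × 40.2 − 37.8 = 42.6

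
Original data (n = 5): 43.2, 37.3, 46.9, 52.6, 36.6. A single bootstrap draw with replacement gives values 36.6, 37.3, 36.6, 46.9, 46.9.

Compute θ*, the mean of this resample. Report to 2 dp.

Mean = (36.6 + 37.3 + 36.6 + 46.9 + 46.9) / 5 = 204.30 / 5 = 40.86

θ* = 40.86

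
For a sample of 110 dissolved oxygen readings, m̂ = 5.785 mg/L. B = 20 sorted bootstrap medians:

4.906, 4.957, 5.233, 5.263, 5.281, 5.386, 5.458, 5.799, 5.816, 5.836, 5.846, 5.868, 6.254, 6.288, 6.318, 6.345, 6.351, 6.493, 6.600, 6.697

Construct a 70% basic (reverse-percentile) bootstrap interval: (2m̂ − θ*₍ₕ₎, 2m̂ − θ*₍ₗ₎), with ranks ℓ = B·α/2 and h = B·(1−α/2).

Percentile endpoints at ranks 3 and 17: θ*₍3₎ = 5.233, θ*₍17₎ = 6.351.
Basic interval reflects these around m̂:
  lower = 2 × 5.785 − 6.351 = 5.219
  upper = 2 × 5.785 − 5.233 = 6.337

(5.219, 6.337)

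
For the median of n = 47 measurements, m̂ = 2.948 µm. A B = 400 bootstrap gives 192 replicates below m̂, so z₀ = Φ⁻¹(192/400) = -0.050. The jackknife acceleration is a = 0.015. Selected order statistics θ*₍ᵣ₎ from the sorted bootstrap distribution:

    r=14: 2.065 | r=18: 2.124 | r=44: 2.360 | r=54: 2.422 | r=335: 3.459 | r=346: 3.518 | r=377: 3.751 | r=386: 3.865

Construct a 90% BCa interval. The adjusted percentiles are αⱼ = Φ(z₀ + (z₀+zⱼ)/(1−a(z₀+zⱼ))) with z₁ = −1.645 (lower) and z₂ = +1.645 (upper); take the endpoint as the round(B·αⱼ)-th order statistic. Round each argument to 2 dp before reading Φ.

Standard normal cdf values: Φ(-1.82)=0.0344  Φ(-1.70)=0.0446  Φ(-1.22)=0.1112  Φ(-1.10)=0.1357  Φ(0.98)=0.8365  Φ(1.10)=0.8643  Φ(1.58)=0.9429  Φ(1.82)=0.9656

(2.124, 3.751)

Lower: z₀ + z₁ = -0.050 + (-1.645) = -1.695; 1 − a(z₀+z₁) = 1 − (0.015)(-1.695) = 1.0254; argument = -0.050 + (-1.695)/1.0254 = -1.7030 → -1.70.
α₁ = Φ(-1.70) = 0.0446; rank = round(400 × 0.0446) = 18; θ*₍18₎ = 2.124.
Upper: z₀ + z₂ = 1.595; 1 − a(z₀+z₂) = 0.9761; argument = 1.5841 → 1.58; α₂ = 0.9429; rank = 377; θ*₍377₎ = 3.751.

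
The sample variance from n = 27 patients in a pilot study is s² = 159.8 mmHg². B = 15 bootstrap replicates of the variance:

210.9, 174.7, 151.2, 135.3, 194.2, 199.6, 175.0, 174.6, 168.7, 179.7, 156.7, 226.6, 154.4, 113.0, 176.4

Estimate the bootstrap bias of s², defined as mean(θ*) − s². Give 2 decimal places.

bias = +12.93

mean(θ*) = (210.9 + 174.7 + 151.2 + 135.3 + 194.2 + 199.6 + 175.0 + 174.6 + 168.7 + 179.7 + 156.7 + 226.6 + 154.4 + 113.0 + 176.4) / 15 = 172.733
bias = 172.733 − 159.8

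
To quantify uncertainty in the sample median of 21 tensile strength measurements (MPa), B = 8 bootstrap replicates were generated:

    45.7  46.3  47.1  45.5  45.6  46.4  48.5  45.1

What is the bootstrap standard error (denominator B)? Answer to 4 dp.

SE* = 1.0256

Bootstrap SE is the standard deviation of the 8 replicate medians.
Mean of replicates: (45.7 + 46.3 + 47.1 + 45.5 + 45.6 + 46.4 + 48.5 + 45.1) / 8 = 370.20000 / 8 = 46.27500
Sum of squared deviations: (−0.57500)² + (+0.02500)² + (+0.82500)² + (−0.77500)² + (−0.67500)² + (+0.12500)² + (+2.22500)² + (−1.17500)² = 8.41500
Variance = 8.41500 / 8 = 1.05187
SE* = √1.05187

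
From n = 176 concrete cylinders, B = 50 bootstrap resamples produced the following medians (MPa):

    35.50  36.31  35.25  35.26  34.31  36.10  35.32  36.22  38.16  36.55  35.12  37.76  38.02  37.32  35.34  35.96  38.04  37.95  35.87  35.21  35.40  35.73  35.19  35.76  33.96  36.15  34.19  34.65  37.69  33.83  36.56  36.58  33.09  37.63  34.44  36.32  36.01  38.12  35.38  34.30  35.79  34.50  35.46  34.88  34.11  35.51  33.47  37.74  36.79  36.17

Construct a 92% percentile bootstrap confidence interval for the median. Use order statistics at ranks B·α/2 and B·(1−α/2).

Sorted replicates: 33.09, 33.47, 33.83, 33.96, 34.11, 34.19, 34.30, 34.31, 34.44, 34.50, 34.65, 34.88, 35.12, 35.19, 35.21, 35.25, 35.26, 35.32, 35.34, 35.38, 35.40, 35.46, 35.50, 35.51, 35.73, 35.76, 35.79, 35.87, 35.96, 36.01, 36.10, 36.15, 36.17, 36.22, 36.31, 36.32, 36.55, 36.56, 36.58, 36.79, 37.32, 37.63, 37.69, 37.74, 37.76, 37.95, 38.02, 38.04, 38.12, 38.16
α = 0.08; lower rank = 50 × 0.040 = 2; upper rank = 50 × 0.960 = 48.
The 2nd smallest replicate is 33.47; the 48th is 38.04.

(33.47, 38.04)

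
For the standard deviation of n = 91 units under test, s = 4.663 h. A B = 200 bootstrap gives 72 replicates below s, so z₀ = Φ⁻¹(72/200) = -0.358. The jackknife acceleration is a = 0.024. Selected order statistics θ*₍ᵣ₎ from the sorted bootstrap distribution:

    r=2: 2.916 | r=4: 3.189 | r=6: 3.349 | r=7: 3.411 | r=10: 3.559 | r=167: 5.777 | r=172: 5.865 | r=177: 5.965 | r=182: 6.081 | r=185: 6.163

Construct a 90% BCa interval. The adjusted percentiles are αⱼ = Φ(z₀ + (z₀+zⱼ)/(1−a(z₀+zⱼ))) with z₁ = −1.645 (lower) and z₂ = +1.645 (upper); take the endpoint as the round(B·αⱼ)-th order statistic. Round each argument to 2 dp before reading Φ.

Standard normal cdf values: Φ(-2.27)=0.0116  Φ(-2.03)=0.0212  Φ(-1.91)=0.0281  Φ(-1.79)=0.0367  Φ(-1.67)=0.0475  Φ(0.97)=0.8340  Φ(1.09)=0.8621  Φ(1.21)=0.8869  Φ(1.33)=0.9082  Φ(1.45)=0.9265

Lower: z₀ + z₁ = -0.358 + (-1.645) = -2.003; 1 − a(z₀+z₁) = 1 − (0.024)(-2.003) = 1.0481; argument = -0.358 + (-2.003)/1.0481 = -2.2691 → -2.27.
α₁ = Φ(-2.27) = 0.0116; rank = round(200 × 0.0116) = 2; θ*₍2₎ = 2.916.
Upper: z₀ + z₂ = 1.287; 1 − a(z₀+z₂) = 0.9691; argument = 0.9700 → 0.97; α₂ = 0.8340; rank = 167; θ*₍167₎ = 5.777.

(2.916, 5.777)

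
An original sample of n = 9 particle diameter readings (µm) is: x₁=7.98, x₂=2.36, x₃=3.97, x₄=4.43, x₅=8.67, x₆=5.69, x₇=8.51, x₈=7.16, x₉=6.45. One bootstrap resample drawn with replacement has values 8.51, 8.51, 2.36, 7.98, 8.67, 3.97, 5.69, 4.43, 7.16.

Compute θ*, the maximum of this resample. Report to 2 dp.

θ* = 8.67

Maximum = 8.67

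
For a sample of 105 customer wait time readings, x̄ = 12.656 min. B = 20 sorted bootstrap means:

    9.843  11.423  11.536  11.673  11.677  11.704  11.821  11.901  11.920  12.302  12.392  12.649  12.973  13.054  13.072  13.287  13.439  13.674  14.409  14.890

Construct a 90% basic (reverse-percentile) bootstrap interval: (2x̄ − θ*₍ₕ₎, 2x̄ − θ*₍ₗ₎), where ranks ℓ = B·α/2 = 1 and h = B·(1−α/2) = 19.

(10.903, 15.469)

Percentile endpoints at ranks 1 and 19: θ*₍1₎ = 9.843, θ*₍19₎ = 14.409.
Basic interval reflects these around x̄:
  lower = 2 × 12.656 − 14.409 = 10.903
  upper = 2 × 12.656 − 9.843 = 15.469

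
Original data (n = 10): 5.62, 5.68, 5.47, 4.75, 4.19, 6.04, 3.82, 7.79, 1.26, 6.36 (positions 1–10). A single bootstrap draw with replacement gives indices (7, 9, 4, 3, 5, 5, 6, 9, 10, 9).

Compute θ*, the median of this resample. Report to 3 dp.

θ* = 4.190

Resample values: 3.82, 1.26, 4.75, 5.47, 4.19, 4.19, 6.04, 1.26, 6.36, 1.26.
Sorted: 1.26, 1.26, 1.26, 3.82, 4.19, 4.19, 4.75, 5.47, 6.04, 6.36
Median = average of the two middle values = 4.190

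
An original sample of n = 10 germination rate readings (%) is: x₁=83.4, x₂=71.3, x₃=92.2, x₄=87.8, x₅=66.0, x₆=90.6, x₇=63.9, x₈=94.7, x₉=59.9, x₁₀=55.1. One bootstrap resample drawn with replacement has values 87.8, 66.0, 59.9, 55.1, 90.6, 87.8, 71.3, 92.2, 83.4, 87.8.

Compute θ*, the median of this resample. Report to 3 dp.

θ* = 85.600

Sorted: 55.1, 59.9, 66.0, 71.3, 83.4, 87.8, 87.8, 87.8, 90.6, 92.2
Median = average of the two middle values = 85.600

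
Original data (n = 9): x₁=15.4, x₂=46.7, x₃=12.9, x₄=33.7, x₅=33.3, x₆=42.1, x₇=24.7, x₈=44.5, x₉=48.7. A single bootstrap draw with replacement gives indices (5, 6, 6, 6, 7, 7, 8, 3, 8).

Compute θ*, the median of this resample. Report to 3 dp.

Resample values: 33.3, 42.1, 42.1, 42.1, 24.7, 24.7, 44.5, 12.9, 44.5.
Sorted: 12.9, 24.7, 24.7, 33.3, 42.1, 42.1, 42.1, 44.5, 44.5
Median = middle value = 42.100

θ* = 42.100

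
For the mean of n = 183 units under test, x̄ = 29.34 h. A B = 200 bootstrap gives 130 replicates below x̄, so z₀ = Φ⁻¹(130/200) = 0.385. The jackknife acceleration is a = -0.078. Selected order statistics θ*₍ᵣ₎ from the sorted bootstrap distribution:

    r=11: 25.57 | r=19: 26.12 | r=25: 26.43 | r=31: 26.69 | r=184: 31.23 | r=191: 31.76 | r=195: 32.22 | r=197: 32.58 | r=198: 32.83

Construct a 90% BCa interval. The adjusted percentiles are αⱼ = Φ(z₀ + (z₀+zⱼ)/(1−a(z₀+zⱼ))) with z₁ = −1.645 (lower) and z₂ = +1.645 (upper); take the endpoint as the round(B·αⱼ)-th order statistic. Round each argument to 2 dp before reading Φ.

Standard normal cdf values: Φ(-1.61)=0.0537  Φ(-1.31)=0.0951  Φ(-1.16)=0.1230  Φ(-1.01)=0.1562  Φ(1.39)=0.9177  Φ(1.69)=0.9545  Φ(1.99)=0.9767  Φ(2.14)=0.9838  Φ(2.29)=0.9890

Lower: z₀ + z₁ = 0.385 + (-1.645) = -1.260; 1 − a(z₀+z₁) = 1 − (-0.078)(-1.260) = 0.9017; argument = 0.385 + (-1.260)/0.9017 = -1.0123 → -1.01.
α₁ = Φ(-1.01) = 0.1562; rank = round(200 × 0.1562) = 31; θ*₍31₎ = 26.69.
Upper: z₀ + z₂ = 2.030; 1 − a(z₀+z₂) = 1.1583; argument = 2.1375 → 2.14; α₂ = 0.9838; rank = 197; θ*₍197₎ = 32.58.

(26.69, 32.58)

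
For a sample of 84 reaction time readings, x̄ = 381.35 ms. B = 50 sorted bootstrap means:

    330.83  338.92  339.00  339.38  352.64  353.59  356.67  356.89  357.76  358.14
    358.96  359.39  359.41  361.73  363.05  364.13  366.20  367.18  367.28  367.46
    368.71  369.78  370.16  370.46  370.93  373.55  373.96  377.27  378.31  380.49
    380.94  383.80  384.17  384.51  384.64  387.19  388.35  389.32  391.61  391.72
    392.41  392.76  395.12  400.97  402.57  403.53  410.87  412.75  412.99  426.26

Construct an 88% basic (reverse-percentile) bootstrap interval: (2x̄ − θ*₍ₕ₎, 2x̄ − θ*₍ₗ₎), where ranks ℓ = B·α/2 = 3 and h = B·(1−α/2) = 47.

(351.83, 423.70)

Percentile endpoints at ranks 3 and 47: θ*₍3₎ = 339.00, θ*₍47₎ = 410.87.
Basic interval reflects these around x̄:
  lower = 2 × 381.35 − 410.87 = 351.83
  upper = 2 × 381.35 − 339.00 = 423.70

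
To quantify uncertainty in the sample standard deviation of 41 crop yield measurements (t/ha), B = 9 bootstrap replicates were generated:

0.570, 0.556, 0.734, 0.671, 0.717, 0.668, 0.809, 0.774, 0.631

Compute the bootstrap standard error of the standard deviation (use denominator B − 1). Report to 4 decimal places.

SE* = 0.0865

Bootstrap SE is the standard deviation of the 9 replicate standard deviations.
Mean of replicates: (0.570 + 0.556 + 0.734 + 0.671 + 0.717 + 0.668 + 0.809 + 0.774 + 0.631) / 9 = 6.13000 / 9 = 0.68111
Sum of squared deviations: (−0.11111)² + (−0.12511)² + (+0.05289)² + (−0.01011)² + (+0.03589)² + (−0.01311)² + (+0.12789)² + (+0.09289)² + (−0.05011)² = 0.05985
Variance = 0.05985 / 8 = 0.00748
SE* = √0.00748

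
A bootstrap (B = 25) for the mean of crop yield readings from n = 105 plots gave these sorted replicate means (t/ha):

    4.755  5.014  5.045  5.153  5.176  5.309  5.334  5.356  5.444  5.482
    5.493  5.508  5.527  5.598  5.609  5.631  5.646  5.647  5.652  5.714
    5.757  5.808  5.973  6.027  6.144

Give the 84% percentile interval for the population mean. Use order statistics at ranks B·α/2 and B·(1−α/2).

α = 0.16; lower rank = 25 × 0.080 = 2; upper rank = 25 × 0.920 = 23.
The 2nd smallest replicate is 5.014; the 23rd is 5.973.

(5.014, 5.973)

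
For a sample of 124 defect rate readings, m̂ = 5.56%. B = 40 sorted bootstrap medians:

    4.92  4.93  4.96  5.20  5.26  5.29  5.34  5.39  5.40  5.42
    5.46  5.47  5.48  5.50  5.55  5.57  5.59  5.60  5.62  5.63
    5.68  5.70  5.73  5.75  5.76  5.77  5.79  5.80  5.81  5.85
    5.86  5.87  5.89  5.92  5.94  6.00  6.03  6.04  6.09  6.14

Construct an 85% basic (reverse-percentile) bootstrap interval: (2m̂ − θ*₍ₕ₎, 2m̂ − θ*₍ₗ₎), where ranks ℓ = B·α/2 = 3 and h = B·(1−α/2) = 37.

(5.09, 6.16)

Percentile endpoints at ranks 3 and 37: θ*₍3₎ = 4.96, θ*₍37₎ = 6.03.
Basic interval reflects these around m̂:
  lower = 2 × 5.56 − 6.03 = 5.09
  upper = 2 × 5.56 − 4.96 = 6.16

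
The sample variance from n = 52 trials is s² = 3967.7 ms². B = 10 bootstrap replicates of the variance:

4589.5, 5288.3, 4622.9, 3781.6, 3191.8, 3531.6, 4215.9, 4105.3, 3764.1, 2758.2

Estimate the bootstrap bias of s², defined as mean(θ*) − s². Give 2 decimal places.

bias = +17.22

mean(θ*) = (4589.5 + 5288.3 + 4622.9 + 3781.6 + 3191.8 + 3531.6 + 4215.9 + 4105.3 + 3764.1 + 2758.2) / 10 = 3984.920
bias = 3984.920 − 3967.7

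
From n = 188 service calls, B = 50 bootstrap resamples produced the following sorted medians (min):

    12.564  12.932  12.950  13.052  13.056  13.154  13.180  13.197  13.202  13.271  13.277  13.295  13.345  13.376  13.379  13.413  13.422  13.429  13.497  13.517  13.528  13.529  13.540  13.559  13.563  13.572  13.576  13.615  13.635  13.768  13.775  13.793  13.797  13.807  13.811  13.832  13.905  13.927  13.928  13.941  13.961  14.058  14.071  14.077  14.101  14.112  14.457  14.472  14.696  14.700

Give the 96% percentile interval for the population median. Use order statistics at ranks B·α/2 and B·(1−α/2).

(12.564, 14.696)

α = 0.04; lower rank = 50 × 0.020 = 1; upper rank = 50 × 0.980 = 49.
The 1st smallest replicate is 12.564; the 49th is 14.696.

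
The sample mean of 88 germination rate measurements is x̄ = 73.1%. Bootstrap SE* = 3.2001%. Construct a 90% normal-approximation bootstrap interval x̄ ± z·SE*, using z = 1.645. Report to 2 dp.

Margin = 1.645 × 3.2001 = 5.264
Interval: 73.1 ± 5.264

(67.84, 78.36)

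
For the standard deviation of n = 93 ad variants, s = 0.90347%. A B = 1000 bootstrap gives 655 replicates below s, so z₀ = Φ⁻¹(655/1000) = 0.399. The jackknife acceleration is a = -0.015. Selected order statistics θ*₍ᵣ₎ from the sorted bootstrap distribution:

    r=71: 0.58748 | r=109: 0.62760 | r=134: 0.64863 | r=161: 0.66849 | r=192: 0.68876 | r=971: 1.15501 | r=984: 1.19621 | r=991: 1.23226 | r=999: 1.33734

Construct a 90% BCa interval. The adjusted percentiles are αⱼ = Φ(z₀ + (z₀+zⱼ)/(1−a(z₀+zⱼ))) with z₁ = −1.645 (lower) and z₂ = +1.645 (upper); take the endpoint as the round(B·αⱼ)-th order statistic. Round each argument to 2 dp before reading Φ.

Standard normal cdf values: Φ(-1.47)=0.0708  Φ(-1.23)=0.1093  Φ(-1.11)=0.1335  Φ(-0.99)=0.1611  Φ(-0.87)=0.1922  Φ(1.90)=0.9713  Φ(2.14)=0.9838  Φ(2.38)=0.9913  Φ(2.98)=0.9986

(0.68876, 1.23226)

Lower: z₀ + z₁ = 0.399 + (-1.645) = -1.246; 1 − a(z₀+z₁) = 1 − (-0.015)(-1.246) = 0.9813; argument = 0.399 + (-1.246)/0.9813 = -0.8707 → -0.87.
α₁ = Φ(-0.87) = 0.1922; rank = round(1000 × 0.1922) = 192; θ*₍192₎ = 0.68876.
Upper: z₀ + z₂ = 2.044; 1 − a(z₀+z₂) = 1.0307; argument = 2.3822 → 2.38; α₂ = 0.9913; rank = 991; θ*₍991₎ = 1.23226.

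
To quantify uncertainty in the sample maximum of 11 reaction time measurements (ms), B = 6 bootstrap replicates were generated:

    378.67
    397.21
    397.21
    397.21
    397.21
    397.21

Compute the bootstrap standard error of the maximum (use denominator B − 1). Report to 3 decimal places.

SE* = 7.569

Bootstrap SE is the standard deviation of the 6 replicate maximums.
Mean of replicates: (378.67 + 397.21 + 397.21 + 397.21 + 397.21 + 397.21) / 6 = 2364.7200 / 6 = 394.1200
Sum of squared deviations: (−15.4500)² + (+3.0900)² + (+3.0900)² + (+3.0900)² + (+3.0900)² + (+3.0900)² = 286.4430
Variance = 286.4430 / 5 = 57.2886
SE* = √57.2886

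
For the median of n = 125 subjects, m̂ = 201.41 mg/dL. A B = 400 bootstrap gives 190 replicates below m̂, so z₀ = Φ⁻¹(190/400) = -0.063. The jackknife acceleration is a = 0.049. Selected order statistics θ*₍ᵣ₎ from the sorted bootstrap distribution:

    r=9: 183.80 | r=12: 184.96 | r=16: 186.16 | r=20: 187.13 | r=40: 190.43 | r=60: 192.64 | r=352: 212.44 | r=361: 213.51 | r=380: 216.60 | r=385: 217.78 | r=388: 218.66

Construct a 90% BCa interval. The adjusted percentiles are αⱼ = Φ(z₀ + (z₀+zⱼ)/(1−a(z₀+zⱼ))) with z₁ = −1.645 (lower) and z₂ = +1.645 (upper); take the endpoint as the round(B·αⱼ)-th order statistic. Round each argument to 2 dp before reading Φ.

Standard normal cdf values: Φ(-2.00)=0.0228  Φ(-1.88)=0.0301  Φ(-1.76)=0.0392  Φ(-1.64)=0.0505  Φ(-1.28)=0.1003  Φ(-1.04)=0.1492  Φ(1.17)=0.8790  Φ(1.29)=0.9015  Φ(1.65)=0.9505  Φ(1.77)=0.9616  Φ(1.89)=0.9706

(187.13, 216.60)

Lower: z₀ + z₁ = -0.063 + (-1.645) = -1.708; 1 − a(z₀+z₁) = 1 − (0.049)(-1.708) = 1.0837; argument = -0.063 + (-1.708)/1.0837 = -1.6391 → -1.64.
α₁ = Φ(-1.64) = 0.0505; rank = round(400 × 0.0505) = 20; θ*₍20₎ = 187.13.
Upper: z₀ + z₂ = 1.582; 1 − a(z₀+z₂) = 0.9225; argument = 1.6519 → 1.65; α₂ = 0.9505; rank = 380; θ*₍380₎ = 216.60.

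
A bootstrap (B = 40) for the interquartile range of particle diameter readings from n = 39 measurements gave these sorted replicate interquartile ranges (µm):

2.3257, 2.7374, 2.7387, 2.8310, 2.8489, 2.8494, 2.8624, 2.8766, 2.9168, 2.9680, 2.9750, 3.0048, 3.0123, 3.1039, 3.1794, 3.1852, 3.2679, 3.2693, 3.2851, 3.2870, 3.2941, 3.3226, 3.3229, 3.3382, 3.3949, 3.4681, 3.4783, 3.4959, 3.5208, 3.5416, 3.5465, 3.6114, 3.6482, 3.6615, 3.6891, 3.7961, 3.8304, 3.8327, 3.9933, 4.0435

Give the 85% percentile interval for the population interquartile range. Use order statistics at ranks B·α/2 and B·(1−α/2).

(2.7387, 3.8304)

α = 0.15; lower rank = 40 × 0.075 = 3; upper rank = 40 × 0.925 = 37.
The 3rd smallest replicate is 2.7387; the 37th is 3.8304.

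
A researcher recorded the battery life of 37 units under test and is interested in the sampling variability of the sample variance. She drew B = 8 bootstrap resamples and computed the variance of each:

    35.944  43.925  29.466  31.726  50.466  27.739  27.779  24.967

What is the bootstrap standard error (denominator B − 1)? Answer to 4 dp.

Bootstrap SE is the standard deviation of the 8 replicate variances.
Mean of replicates: (35.944 + 43.925 + 29.466 + 31.726 + 50.466 + 27.739 + 27.779 + 24.967) / 8 = 272.01200 / 8 = 34.00150
Sum of squared deviations: (+1.94250)² + (+9.92350)² + (−4.53550)² + (−2.27550)² + (+16.46450)² + (−6.26250)² + (−6.22250)² + (−9.03450)² = 558.63818
Variance = 558.63818 / 7 = 79.80545
SE* = √79.80545

SE* = 8.9334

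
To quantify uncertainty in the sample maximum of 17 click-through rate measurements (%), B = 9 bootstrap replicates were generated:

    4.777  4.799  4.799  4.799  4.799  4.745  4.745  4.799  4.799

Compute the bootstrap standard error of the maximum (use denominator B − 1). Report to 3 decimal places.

Bootstrap SE is the standard deviation of the 9 replicate maximums.
Mean of replicates: (4.777 + 4.799 + 4.799 + 4.799 + 4.799 + 4.745 + 4.745 + 4.799 + 4.799) / 9 = 43.0610 / 9 = 4.7846
Sum of squared deviations: (−0.0076)² + (+0.0144)² + (+0.0144)² + (+0.0144)² + (+0.0144)² + (−0.0396)² + (−0.0396)² + (+0.0144)² + (+0.0144)² = 0.0044
Variance = 0.0044 / 8 = 0.0006
SE* = √0.0006

SE* = 0.024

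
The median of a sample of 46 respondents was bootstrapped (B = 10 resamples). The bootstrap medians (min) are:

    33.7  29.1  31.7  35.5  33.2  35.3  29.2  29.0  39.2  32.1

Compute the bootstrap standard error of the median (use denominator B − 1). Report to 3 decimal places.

SE* = 3.304

Bootstrap SE is the standard deviation of the 10 replicate medians.
Mean of replicates: (33.7 + 29.1 + 31.7 + 35.5 + 33.2 + 35.3 + 29.2 + 29.0 + 39.2 + 32.1) / 10 = 328.0000 / 10 = 32.8000
Sum of squared deviations: (+0.9000)² + (−3.7000)² + (−1.1000)² + (+2.7000)² + (+0.4000)² + (+2.5000)² + (−3.6000)² + (−3.8000)² + (+6.4000)² + (−0.7000)² = 98.2600
Variance = 98.2600 / 9 = 10.9178
SE* = √10.9178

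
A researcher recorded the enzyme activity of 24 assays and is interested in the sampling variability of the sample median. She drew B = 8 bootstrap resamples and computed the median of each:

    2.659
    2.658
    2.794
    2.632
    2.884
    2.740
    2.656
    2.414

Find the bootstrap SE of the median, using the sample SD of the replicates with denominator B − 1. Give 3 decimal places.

Bootstrap SE is the standard deviation of the 8 replicate medians.
Mean of replicates: (2.659 + 2.658 + 2.794 + 2.632 + 2.884 + 2.740 + 2.656 + 2.414) / 8 = 21.4370 / 8 = 2.6796
Sum of squared deviations: (−0.0206)² + (−0.0216)² + (+0.1144)² + (−0.0476)² + (+0.2044)² + (+0.0604)² + (−0.0236)² + (−0.2656)² = 0.1328
Variance = 0.1328 / 7 = 0.0190
SE* = √0.0190

SE* = 0.138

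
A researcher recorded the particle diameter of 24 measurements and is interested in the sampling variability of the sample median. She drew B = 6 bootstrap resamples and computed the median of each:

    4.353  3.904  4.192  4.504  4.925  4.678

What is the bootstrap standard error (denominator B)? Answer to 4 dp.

Bootstrap SE is the standard deviation of the 6 replicate medians.
Mean of replicates: (4.353 + 3.904 + 4.192 + 4.504 + 4.925 + 4.678) / 6 = 26.55600 / 6 = 4.42600
Sum of squared deviations: (−0.07300)² + (−0.52200)² + (−0.23400)² + (+0.07800)² + (+0.49900)² + (+0.25200)² = 0.65116
Variance = 0.65116 / 6 = 0.10853
SE* = √0.10853

SE* = 0.3294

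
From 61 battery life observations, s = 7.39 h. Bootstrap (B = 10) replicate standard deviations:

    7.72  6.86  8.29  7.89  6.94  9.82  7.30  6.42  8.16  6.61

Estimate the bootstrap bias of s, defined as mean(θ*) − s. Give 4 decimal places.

bias = +0.2110

mean(θ*) = (7.72 + 6.86 + 8.29 + 7.89 + 6.94 + 9.82 + 7.30 + 6.42 + 8.16 + 6.61) / 10 = 7.60100
bias = 7.60100 − 7.39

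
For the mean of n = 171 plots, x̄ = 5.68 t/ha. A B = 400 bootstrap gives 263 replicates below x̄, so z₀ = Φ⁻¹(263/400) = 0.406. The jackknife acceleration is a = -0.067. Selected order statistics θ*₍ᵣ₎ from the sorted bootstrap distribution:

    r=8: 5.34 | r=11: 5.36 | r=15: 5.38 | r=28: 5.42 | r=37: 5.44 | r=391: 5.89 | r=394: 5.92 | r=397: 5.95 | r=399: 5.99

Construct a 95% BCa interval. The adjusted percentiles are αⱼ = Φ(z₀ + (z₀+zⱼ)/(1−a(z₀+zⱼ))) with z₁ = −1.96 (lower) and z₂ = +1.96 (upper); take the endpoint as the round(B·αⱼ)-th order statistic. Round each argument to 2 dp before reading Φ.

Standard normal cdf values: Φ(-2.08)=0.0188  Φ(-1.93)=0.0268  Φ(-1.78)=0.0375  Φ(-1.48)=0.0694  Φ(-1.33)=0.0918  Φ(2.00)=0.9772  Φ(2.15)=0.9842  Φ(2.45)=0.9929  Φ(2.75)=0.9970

Lower: z₀ + z₁ = 0.406 + (-1.960) = -1.554; 1 − a(z₀+z₁) = 1 − (-0.067)(-1.554) = 0.8959; argument = 0.406 + (-1.554)/0.8959 = -1.3286 → -1.33.
α₁ = Φ(-1.33) = 0.0918; rank = round(400 × 0.0918) = 37; θ*₍37₎ = 5.44.
Upper: z₀ + z₂ = 2.366; 1 − a(z₀+z₂) = 1.1585; argument = 2.4483 → 2.45; α₂ = 0.9929; rank = 397; θ*₍397₎ = 5.95.

(5.44, 5.95)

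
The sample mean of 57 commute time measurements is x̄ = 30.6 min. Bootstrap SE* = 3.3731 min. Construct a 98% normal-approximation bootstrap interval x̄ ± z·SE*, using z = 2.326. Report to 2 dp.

(22.75, 38.45)

Margin = 2.326 × 3.3731 = 7.846
Interval: 30.6 ± 7.846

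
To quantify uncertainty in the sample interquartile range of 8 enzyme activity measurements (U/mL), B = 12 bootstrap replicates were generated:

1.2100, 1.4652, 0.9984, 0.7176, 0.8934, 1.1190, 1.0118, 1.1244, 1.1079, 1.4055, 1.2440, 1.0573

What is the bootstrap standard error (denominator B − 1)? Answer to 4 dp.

SE* = 0.2061

Bootstrap SE is the standard deviation of the 12 replicate interquartile ranges.
Mean of replicates: (1.2100 + 1.4652 + 0.9984 + 0.7176 + 0.8934 + 1.1190 + 1.0118 + 1.1244 + 1.1079 + 1.4055 + 1.2440 + 1.0573) / 12 = 13.35450 / 12 = 1.11288
Sum of squared deviations: (+0.09712)² + (+0.35232)² + (−0.11448)² + (−0.39528)² + (−0.21948)² + (+0.00612)² + (−0.10108)² + (+0.01153)² + (−0.00497)² + (+0.29262)² + (+0.13112)² + (−0.05558)² = 0.46741
Variance = 0.46741 / 11 = 0.04249
SE* = √0.04249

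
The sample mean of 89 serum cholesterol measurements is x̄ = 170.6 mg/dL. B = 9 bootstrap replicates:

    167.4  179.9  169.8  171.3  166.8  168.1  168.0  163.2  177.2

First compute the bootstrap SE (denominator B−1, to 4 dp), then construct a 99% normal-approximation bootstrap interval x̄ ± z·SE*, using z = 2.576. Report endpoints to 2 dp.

Mean of replicates = 170.1889; sum of squared deviations = 222.1089; SE* = √(222.1089/8) = 5.2691
Margin = 2.576 × 5.2691 = 13.573
Interval: 170.6 ± 13.573

(157.03, 184.17)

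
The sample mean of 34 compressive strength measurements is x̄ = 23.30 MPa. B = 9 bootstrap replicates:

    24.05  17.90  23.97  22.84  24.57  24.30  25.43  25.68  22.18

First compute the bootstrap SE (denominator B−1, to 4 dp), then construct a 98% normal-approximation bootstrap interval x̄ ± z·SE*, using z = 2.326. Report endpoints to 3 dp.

Mean of replicates = 23.4356; sum of squared deviations = 44.2862; SE* = √(44.2862/8) = 2.3528
Margin = 2.326 × 2.3528 = 5.4726
Interval: 23.30 ± 5.4726

(17.827, 28.773)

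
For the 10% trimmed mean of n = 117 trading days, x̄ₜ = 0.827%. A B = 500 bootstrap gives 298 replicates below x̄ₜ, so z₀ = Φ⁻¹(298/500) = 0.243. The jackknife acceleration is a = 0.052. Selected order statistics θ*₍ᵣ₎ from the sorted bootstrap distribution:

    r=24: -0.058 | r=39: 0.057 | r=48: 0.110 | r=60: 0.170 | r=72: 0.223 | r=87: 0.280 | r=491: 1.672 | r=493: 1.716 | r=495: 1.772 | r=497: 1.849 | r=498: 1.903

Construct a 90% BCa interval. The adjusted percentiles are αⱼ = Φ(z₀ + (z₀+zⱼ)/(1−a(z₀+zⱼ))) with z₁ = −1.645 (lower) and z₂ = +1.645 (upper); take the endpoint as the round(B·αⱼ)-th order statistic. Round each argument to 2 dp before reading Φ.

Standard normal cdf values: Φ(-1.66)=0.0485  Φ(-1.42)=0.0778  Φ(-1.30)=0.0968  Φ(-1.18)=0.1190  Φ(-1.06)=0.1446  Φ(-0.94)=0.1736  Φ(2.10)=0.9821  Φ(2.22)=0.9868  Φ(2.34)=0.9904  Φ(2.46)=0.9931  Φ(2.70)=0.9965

(0.223, 1.772)

Lower: z₀ + z₁ = 0.243 + (-1.645) = -1.402; 1 − a(z₀+z₁) = 1 − (0.052)(-1.402) = 1.0729; argument = 0.243 + (-1.402)/1.0729 = -1.0637 → -1.06.
α₁ = Φ(-1.06) = 0.1446; rank = round(500 × 0.1446) = 72; θ*₍72₎ = 0.223.
Upper: z₀ + z₂ = 1.888; 1 − a(z₀+z₂) = 0.9018; argument = 2.3365 → 2.34; α₂ = 0.9904; rank = 495; θ*₍495₎ = 1.772.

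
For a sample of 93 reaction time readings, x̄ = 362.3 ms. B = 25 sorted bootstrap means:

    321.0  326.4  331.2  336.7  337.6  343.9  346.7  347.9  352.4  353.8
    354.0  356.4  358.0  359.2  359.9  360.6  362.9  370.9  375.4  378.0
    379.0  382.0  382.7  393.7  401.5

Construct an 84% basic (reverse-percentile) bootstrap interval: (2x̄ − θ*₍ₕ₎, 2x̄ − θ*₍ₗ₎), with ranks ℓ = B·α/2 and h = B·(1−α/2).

Percentile endpoints at ranks 2 and 23: θ*₍2₎ = 326.4, θ*₍23₎ = 382.7.
Basic interval reflects these around x̄:
  lower = 2 × 362.3 − 382.7 = 341.9
  upper = 2 × 362.3 − 326.4 = 398.2

(341.9, 398.2)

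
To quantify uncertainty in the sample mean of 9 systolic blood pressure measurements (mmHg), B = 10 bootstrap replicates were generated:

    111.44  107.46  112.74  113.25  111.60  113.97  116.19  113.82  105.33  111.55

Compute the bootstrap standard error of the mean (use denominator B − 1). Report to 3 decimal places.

SE* = 3.196

Bootstrap SE is the standard deviation of the 10 replicate means.
Mean of replicates: (111.44 + 107.46 + 112.74 + 113.25 + 111.60 + 113.97 + 116.19 + 113.82 + 105.33 + 111.55) / 10 = 1117.3500 / 10 = 111.7350
Sum of squared deviations: (−0.2950)² + (−4.2750)² + (+1.0050)² + (+1.5150)² + (−0.1350)² + (+2.2350)² + (+4.4550)² + (+2.0850)² + (−6.4050)² + (−0.1850)² = 91.9339
Variance = 91.9339 / 9 = 10.2149
SE* = √10.2149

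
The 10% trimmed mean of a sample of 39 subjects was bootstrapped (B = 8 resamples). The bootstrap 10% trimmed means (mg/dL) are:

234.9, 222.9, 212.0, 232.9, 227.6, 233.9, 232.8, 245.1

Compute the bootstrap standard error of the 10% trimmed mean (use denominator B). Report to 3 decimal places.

SE* = 9.104

Bootstrap SE is the standard deviation of the 8 replicate 10% trimmed means.
Mean of replicates: (234.9 + 222.9 + 212.0 + 232.9 + 227.6 + 233.9 + 232.8 + 245.1) / 8 = 1842.1000 / 8 = 230.2625
Sum of squared deviations: (+4.6375)² + (−7.3625)² + (−18.2625)² + (+2.6375)² + (−2.6625)² + (+3.6375)² + (+2.5375)² + (+14.8375)² = 663.0987
Variance = 663.0987 / 8 = 82.8873
SE* = √82.8873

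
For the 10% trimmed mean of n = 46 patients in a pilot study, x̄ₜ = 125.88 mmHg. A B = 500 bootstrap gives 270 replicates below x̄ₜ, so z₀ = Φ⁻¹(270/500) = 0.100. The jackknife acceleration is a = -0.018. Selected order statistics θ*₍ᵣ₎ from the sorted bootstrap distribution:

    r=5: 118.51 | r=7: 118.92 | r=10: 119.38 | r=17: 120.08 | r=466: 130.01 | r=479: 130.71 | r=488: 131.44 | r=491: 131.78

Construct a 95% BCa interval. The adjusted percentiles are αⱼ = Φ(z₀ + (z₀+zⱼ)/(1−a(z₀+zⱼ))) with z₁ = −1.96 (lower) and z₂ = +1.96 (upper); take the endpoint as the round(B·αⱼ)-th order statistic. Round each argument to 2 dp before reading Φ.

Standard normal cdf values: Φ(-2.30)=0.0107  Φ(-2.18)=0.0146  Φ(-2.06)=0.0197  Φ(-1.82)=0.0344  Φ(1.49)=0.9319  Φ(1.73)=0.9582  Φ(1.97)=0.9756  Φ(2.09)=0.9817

Lower: z₀ + z₁ = 0.100 + (-1.960) = -1.860; 1 − a(z₀+z₁) = 1 − (-0.018)(-1.860) = 0.9665; argument = 0.100 + (-1.860)/0.9665 = -1.8244 → -1.82.
α₁ = Φ(-1.82) = 0.0344; rank = round(500 × 0.0344) = 17; θ*₍17₎ = 120.08.
Upper: z₀ + z₂ = 2.060; 1 − a(z₀+z₂) = 1.0371; argument = 2.0863 → 2.09; α₂ = 0.9817; rank = 491; θ*₍491₎ = 131.78.

(120.08, 131.78)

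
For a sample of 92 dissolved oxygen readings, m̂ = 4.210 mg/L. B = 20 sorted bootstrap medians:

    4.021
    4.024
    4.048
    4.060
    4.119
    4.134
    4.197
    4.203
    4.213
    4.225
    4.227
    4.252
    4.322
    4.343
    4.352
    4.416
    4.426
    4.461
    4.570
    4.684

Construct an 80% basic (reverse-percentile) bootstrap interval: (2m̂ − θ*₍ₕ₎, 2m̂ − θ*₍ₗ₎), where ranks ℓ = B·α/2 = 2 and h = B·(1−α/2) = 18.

Percentile endpoints at ranks 2 and 18: θ*₍2₎ = 4.024, θ*₍18₎ = 4.461.
Basic interval reflects these around m̂:
  lower = 2 × 4.210 − 4.461 = 3.959
  upper = 2 × 4.210 − 4.024 = 4.396

(3.959, 4.396)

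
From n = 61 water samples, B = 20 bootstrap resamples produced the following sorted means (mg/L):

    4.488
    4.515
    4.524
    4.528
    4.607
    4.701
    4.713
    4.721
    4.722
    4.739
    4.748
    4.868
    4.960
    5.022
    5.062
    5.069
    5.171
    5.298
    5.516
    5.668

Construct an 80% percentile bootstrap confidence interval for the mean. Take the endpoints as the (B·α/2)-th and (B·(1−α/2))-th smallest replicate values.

(4.515, 5.298)

α = 0.20; lower rank = 20 × 0.100 = 2; upper rank = 20 × 0.900 = 18.
The 2nd smallest replicate is 4.515; the 18th is 5.298.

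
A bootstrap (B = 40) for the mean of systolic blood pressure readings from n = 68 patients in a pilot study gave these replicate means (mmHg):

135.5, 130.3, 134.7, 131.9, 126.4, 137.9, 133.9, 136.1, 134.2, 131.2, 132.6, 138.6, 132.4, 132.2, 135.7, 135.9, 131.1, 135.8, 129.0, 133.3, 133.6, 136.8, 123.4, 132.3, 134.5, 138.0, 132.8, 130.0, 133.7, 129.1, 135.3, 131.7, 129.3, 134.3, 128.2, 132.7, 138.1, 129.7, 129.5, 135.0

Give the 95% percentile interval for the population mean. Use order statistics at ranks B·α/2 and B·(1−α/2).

Sorted replicates: 123.4, 126.4, 128.2, 129.0, 129.1, 129.3, 129.5, 129.7, 130.0, 130.3, 131.1, 131.2, 131.7, 131.9, 132.2, 132.3, 132.4, 132.6, 132.7, 132.8, 133.3, 133.6, 133.7, 133.9, 134.2, 134.3, 134.5, 134.7, 135.0, 135.3, 135.5, 135.7, 135.8, 135.9, 136.1, 136.8, 137.9, 138.0, 138.1, 138.6
α = 0.05; lower rank = 40 × 0.025 = 1; upper rank = 40 × 0.975 = 39.
The 1st smallest replicate is 123.4; the 39th is 138.1.

(123.4, 138.1)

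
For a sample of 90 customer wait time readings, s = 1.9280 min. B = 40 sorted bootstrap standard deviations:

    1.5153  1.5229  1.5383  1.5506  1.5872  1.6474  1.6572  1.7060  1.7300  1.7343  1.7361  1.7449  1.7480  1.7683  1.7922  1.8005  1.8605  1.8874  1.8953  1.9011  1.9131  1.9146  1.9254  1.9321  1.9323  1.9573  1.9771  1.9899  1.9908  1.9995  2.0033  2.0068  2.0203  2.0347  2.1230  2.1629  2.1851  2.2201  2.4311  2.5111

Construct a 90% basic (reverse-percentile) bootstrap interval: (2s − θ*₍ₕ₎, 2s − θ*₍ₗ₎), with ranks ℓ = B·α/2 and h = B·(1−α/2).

(1.6359, 2.3331)

Percentile endpoints at ranks 2 and 38: θ*₍2₎ = 1.5229, θ*₍38₎ = 2.2201.
Basic interval reflects these around s:
  lower = 2 × 1.9280 − 2.2201 = 1.6359
  upper = 2 × 1.9280 − 1.5229 = 2.3331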